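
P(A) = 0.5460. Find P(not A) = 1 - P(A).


P(not A) = 1 - 0.5460 = 0.4540

P(not A) = 0.4540


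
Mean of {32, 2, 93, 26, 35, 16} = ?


Sum = 32 + 2 + 93 + 26 + 35 + 16 = 204
n = 6
Mean = 204/6 = 34.0000

Mean = 34.0000


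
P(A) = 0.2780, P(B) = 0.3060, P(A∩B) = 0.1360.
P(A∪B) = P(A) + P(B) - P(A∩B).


P(A∪B) = 0.2780 + 0.3060 - 0.1360
= 0.5840 - 0.1360
= 0.4480

P(A∪B) = 0.4480


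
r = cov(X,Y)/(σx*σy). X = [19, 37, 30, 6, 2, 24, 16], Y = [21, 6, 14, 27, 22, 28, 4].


Mean X = 19.1429, Mean Y = 17.4286
SD X = 11.568783, SD Y = 8.941990
Cov = -50.346939
r = -50.346939/(11.568783*8.941990) = -0.4867

r = -0.4867


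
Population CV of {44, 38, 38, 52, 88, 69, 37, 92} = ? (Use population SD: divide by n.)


Mean = 57.2500
SD = 21.3468
CV = (21.3468/57.2500)*100 = 37.2871%

CV = 37.2871%


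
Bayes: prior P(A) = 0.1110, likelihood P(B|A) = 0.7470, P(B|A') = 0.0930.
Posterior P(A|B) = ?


P(B) = P(B|A)*P(A) + P(B|A')*P(A')
= 0.7470*0.1110 + 0.0930*0.8890
= 0.082917 + 0.082677 = 0.165594
P(A|B) = 0.082917/0.165594 = 0.5007

P(A|B) = 0.5007


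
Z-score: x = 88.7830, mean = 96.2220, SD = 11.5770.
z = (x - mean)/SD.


z = (88.7830 - 96.2220)/11.5770
= -7.4390/11.5770
= -0.6426

z = -0.6426


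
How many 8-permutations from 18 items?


P(18,8) = 18!/10!
= 6402373705728000/3628800
= 1764322560

P(18,8) = 1764322560


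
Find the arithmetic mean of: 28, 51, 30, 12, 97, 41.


Sum = 28 + 51 + 30 + 12 + 97 + 41 = 259
n = 6
Mean = 259/6 = 43.1667

Mean = 43.1667


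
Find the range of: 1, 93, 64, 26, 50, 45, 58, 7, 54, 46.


Max = 93, Min = 1
Range = 93 - 1 = 92

Range = 92


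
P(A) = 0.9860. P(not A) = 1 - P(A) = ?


P(not A) = 1 - 0.9860 = 0.0140

P(not A) = 0.0140


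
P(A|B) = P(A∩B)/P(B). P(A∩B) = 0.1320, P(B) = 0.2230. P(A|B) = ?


P(A|B) = 0.1320/0.2230 = 0.5919

P(A|B) = 0.5919


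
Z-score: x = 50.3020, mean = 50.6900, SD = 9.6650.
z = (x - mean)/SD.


z = (50.3020 - 50.6900)/9.6650
= -0.3880/9.6650
= -0.0401

z = -0.0401


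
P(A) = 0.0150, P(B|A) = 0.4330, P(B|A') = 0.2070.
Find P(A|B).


P(B) = P(B|A)*P(A) + P(B|A')*P(A')
= 0.4330*0.0150 + 0.2070*0.9850
= 0.006495 + 0.203895 = 0.210390
P(A|B) = 0.006495/0.210390 = 0.0309

P(A|B) = 0.0309


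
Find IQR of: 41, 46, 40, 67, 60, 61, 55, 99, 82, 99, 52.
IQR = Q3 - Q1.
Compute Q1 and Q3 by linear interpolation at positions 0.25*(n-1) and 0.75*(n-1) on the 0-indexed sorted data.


Sorted: 40, 41, 46, 52, 55, 60, 61, 67, 82, 99, 99
Q1 (25th %ile) = 49.0000
Q3 (75th %ile) = 74.5000
IQR = 74.5000 - 49.0000 = 25.5000

IQR = 25.5000


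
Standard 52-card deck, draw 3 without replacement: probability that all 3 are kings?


P(all kings) = (4/52) × (3/51) × (2/50)
= 0.0002

P = 0.0002


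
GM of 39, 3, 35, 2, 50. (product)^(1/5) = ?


Product = 39 × 3 × 35 × 2 × 50 = 409500
GM = 409500^(1/5) = 13.2572

GM = 13.2572


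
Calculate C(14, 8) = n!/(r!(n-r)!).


C(14,8) = 14!/(8! × 6!)
= 87178291200/(40320 × 720)
= 3003

C(14,8) = 3003


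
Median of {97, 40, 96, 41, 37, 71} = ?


Sorted: 37, 40, 41, 71, 96, 97
n = 6 (even)
Middle values: 41 and 71
Median = (41+71)/2 = 56.0000

Median = 56.0000


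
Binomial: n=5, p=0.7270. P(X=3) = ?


C(5,3) = 10
p^3 = 0.384241
(1-p)^2 = 0.074529
P = 10 * 0.384241 * 0.074529 = 0.2864

P(X=3) = 0.2864


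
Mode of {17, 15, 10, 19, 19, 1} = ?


Frequencies: 1:1, 10:1, 15:1, 17:1, 19:2
Max frequency = 2
Mode = 19

Mode = 19


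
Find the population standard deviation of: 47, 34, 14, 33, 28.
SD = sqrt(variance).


Mean = 31.2000
Variance = 113.3600
SD = sqrt(113.3600) = 10.6471

SD = 10.6471


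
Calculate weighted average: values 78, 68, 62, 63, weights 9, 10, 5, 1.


Numerator = 78*9 + 68*10 + 62*5 + 63*1 = 1755
Denominator = 9 + 10 + 5 + 1 = 25
WM = 1755/25 = 70.2000

WM = 70.2000


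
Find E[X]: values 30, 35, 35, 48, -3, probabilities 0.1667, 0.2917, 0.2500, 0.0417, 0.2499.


E[X] = 30*0.1667 + 35*0.2917 + 35*0.2500 + 48*0.0417 - 3*0.2499
= 5.0010 + 10.2095 + 8.7500 + 2.0016 - 0.7497
= 25.2124

E[X] = 25.2124


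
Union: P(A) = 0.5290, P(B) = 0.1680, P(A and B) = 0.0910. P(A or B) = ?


P(A∪B) = 0.5290 + 0.1680 - 0.0910
= 0.6970 - 0.0910
= 0.6060

P(A∪B) = 0.6060


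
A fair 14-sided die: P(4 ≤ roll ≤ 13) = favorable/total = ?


Favorable outcomes (4 ≤ roll ≤ 13): 10
Total outcomes = 14
P = 10/14 = 0.7143

P = 0.7143


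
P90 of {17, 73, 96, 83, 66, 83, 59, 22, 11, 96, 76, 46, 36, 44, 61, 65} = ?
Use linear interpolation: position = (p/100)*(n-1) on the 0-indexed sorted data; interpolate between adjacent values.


Sorted: 11, 17, 22, 36, 44, 46, 59, 61, 65, 66, 73, 76, 83, 83, 96, 96
n = 16
Index = 90/100 * 15 = 13.5000
Lower = data[13] = 83, Upper = data[14] = 96
P90 = 83 + 0.5000*(13) = 89.5000

P90 = 89.5000


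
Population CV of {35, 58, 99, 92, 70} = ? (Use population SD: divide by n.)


Mean = 70.8000
SD = 23.1983
CV = (23.1983/70.8000)*100 = 32.7659%

CV = 32.7659%


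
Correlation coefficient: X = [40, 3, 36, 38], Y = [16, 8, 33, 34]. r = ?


Mean X = 29.2500, Mean Y = 22.7500
SD X = 15.221284, SD Y = 11.121488
Cov = 120.562500
r = 120.562500/(15.221284*11.121488) = 0.7122

r = 0.7122


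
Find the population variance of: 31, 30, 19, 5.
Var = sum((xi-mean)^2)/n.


Mean = 21.2500
Squared deviations: 95.0625, 76.5625, 5.0625, 264.0625
Sum = 440.7500
Variance = 440.7500/4 = 110.1875

Variance = 110.1875


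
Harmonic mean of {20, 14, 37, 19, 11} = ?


Sum of reciprocals = 1/20 + 1/14 + 1/37 + 1/19 + 1/11 = 0.291996
HM = 5/0.291996 = 17.1235

HM = 17.1235


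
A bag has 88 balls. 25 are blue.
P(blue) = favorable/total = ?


P = 25/88 = 0.2841

P = 0.2841


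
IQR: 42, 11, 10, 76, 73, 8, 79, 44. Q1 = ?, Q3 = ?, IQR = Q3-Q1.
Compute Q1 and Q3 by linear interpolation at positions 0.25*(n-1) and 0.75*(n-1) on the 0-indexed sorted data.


Sorted: 8, 10, 11, 42, 44, 73, 76, 79
Q1 (25th %ile) = 10.7500
Q3 (75th %ile) = 73.7500
IQR = 73.7500 - 10.7500 = 63.0000

IQR = 63.0000


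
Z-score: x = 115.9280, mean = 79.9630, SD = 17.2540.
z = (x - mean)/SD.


z = (115.9280 - 79.9630)/17.2540
= 35.9650/17.2540
= 2.0844

z = 2.0844


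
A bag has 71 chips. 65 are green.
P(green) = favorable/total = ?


P = 65/71 = 0.9155

P = 0.9155


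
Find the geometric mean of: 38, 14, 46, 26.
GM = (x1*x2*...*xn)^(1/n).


Product = 38 × 14 × 46 × 26 = 636272
GM = 636272^(1/4) = 28.2430

GM = 28.2430


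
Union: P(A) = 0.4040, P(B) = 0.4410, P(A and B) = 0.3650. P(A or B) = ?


P(A∪B) = 0.4040 + 0.4410 - 0.3650
= 0.8450 - 0.3650
= 0.4800

P(A∪B) = 0.4800


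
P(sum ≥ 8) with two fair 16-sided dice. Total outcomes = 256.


Total outcomes = 16×16 = 256
Favorable (sum ≥ 8): 235
P = 235/256 = 0.9180

P = 0.9180


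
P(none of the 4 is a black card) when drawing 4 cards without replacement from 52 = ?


P(no black cards) = (26/52) × (25/51) × (24/50) × (23/49)
= 0.0552

P = 0.0552


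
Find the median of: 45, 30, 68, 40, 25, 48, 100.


Sorted: 25, 30, 40, 45, 48, 68, 100
n = 7 (odd)
Middle value = 45

Median = 45


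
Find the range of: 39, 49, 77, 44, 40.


Max = 77, Min = 39
Range = 77 - 39 = 38

Range = 38


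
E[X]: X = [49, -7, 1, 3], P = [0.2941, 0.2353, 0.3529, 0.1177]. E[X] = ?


E[X] = 49*0.2941 - 7*0.2353 + 1*0.3529 + 3*0.1177
= 14.4109 - 1.6471 + 0.3529 + 0.3531
= 13.4698

E[X] = 13.4698


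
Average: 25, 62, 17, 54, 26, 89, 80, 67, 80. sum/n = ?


Sum = 25 + 62 + 17 + 54 + 26 + 89 + 80 + 67 + 80 = 500
n = 9
Mean = 500/9 = 55.5556

Mean = 55.5556


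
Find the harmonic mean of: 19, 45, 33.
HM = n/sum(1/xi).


Sum of reciprocals = 1/19 + 1/45 + 1/33 = 0.105157
HM = 3/0.105157 = 28.5288

HM = 28.5288


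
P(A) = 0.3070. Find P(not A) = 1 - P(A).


P(not A) = 1 - 0.3070 = 0.6930

P(not A) = 0.6930


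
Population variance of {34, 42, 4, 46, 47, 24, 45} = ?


Mean = 34.5714
Squared deviations: 0.3265, 55.1837, 934.6122, 130.6122, 154.4694, 111.7551, 108.7551
Sum = 1495.7143
Variance = 1495.7143/7 = 213.6735

Variance = 213.6735


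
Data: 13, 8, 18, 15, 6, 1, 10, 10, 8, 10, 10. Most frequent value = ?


Frequencies: 1:1, 6:1, 8:2, 10:4, 13:1, 15:1, 18:1
Max frequency = 4
Mode = 10

Mode = 10


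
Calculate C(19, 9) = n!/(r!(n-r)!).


C(19,9) = 19!/(9! × 10!)
= 121645100408832000/(362880 × 3628800)
= 92378

C(19,9) = 92378


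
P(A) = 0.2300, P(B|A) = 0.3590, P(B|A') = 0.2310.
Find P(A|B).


P(B) = P(B|A)*P(A) + P(B|A')*P(A')
= 0.3590*0.2300 + 0.2310*0.7700
= 0.082570 + 0.177870 = 0.260440
P(A|B) = 0.082570/0.260440 = 0.3170

P(A|B) = 0.3170


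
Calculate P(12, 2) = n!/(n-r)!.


P(12,2) = 12!/10!
= 479001600/3628800
= 132

P(12,2) = 132


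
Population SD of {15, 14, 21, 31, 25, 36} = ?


Mean = 23.6667
Variance = 63.8889
SD = sqrt(63.8889) = 7.9931

SD = 7.9931


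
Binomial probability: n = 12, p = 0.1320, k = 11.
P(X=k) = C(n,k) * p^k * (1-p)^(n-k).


C(12,11) = 12
p^11 = 2.119890e-10
(1-p)^1 = 0.868000
P = 12 * 2.119890e-10 * 0.868000 = 2.2081e-09

P(X=11) = 2.2081e-09


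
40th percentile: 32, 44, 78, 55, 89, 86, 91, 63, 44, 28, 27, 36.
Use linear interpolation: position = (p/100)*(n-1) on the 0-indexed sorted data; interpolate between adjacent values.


Sorted: 27, 28, 32, 36, 44, 44, 55, 63, 78, 86, 89, 91
n = 12
Index = 40/100 * 11 = 4.4000
Lower = data[4] = 44, Upper = data[5] = 44
P40 = 44 + 0.4000*(0) = 44.0000

P40 = 44.0000


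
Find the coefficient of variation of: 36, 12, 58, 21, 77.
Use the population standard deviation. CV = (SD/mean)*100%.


Mean = 40.8000
SD = 23.8780
CV = (23.8780/40.8000)*100 = 58.5246%

CV = 58.5246%


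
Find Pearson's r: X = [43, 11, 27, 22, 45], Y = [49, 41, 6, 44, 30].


Mean X = 29.6000, Mean Y = 34.0000
SD X = 12.862348, SD Y = 15.323185
Cov = 1.200000
r = 1.200000/(12.862348*15.323185) = 0.0061

r = 0.0061


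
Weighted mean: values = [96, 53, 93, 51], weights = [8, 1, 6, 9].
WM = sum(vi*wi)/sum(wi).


Numerator = 96*8 + 53*1 + 93*6 + 51*9 = 1838
Denominator = 8 + 1 + 6 + 9 = 24
WM = 1838/24 = 76.5833

WM = 76.5833


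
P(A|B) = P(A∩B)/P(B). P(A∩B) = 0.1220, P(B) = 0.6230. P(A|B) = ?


P(A|B) = 0.1220/0.6230 = 0.1958

P(A|B) = 0.1958


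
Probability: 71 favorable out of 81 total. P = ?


P = 71/81 = 0.8765

P = 0.8765


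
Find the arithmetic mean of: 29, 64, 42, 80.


Sum = 29 + 64 + 42 + 80 = 215
n = 4
Mean = 215/4 = 53.7500

Mean = 53.7500


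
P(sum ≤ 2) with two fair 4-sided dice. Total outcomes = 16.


Total outcomes = 4×4 = 16
Favorable (sum ≤ 2): 1
P = 1/16 = 0.0625

P = 0.0625


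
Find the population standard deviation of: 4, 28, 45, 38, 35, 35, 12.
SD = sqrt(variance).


Mean = 28.1429
Variance = 188.4082
SD = sqrt(188.4082) = 13.7262

SD = 13.7262


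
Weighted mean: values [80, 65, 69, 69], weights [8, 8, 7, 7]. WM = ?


Numerator = 80*8 + 65*8 + 69*7 + 69*7 = 2126
Denominator = 8 + 8 + 7 + 7 = 30
WM = 2126/30 = 70.8667

WM = 70.8667


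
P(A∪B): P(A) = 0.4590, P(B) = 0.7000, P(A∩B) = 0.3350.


P(A∪B) = 0.4590 + 0.7000 - 0.3350
= 1.1590 - 0.3350
= 0.8240

P(A∪B) = 0.8240


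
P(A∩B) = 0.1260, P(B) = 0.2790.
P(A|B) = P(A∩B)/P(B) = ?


P(A|B) = 0.1260/0.2790 = 0.4516

P(A|B) = 0.4516


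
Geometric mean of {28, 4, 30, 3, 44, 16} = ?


Product = 28 × 4 × 30 × 3 × 44 × 16 = 7096320
GM = 7096320^(1/6) = 13.8624

GM = 13.8624


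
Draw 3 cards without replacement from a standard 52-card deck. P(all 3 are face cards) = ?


P(all face cards) = (12/52) × (11/51) × (10/50)
= 0.0100

P = 0.0100


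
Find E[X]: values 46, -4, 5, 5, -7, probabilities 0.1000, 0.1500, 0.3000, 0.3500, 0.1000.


E[X] = 46*0.1000 - 4*0.1500 + 5*0.3000 + 5*0.3500 - 7*0.1000
= 4.6000 - 0.6000 + 1.5000 + 1.7500 - 0.7000
= 6.5500

E[X] = 6.5500


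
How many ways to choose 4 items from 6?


C(6,4) = 6!/(4! × 2!)
= 720/(24 × 2)
= 15

C(6,4) = 15


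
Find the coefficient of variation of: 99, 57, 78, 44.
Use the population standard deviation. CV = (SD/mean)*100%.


Mean = 69.5000
SD = 20.9105
CV = (20.9105/69.5000)*100 = 30.0871%

CV = 30.0871%


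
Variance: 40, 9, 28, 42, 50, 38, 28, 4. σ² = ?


Mean = 29.8750
Squared deviations: 102.5156, 435.7656, 3.5156, 147.0156, 405.0156, 66.0156, 3.5156, 669.5156
Sum = 1832.8750
Variance = 1832.8750/8 = 229.1094

Variance = 229.1094


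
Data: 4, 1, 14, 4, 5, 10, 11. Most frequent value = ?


Frequencies: 1:1, 4:2, 5:1, 10:1, 11:1, 14:1
Max frequency = 2
Mode = 4

Mode = 4


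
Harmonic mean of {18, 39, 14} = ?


Sum of reciprocals = 1/18 + 1/39 + 1/14 = 0.152625
HM = 3/0.152625 = 19.6560

HM = 19.6560


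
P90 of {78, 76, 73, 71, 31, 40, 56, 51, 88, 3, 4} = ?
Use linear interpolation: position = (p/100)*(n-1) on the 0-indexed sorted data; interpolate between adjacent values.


Sorted: 3, 4, 31, 40, 51, 56, 71, 73, 76, 78, 88
n = 11
Index = 90/100 * 10 = 9.0000
Lower = data[9] = 78, Upper = data[10] = 88
P90 = 78 + 0*(10) = 78.0000

P90 = 78.0000


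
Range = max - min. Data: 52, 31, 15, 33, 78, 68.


Max = 78, Min = 15
Range = 78 - 15 = 63

Range = 63


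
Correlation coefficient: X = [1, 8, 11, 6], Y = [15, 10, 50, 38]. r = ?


Mean X = 6.5000, Mean Y = 28.2500
SD X = 3.640055, SD Y = 16.406935
Cov = 34.625000
r = 34.625000/(3.640055*16.406935) = 0.5798

r = 0.5798


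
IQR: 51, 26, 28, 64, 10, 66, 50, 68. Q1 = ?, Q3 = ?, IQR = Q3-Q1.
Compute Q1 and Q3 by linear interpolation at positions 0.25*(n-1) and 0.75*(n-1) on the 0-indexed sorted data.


Sorted: 10, 26, 28, 50, 51, 64, 66, 68
Q1 (25th %ile) = 27.5000
Q3 (75th %ile) = 64.5000
IQR = 64.5000 - 27.5000 = 37.0000

IQR = 37.0000


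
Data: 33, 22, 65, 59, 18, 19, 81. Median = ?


Sorted: 18, 19, 22, 33, 59, 65, 81
n = 7 (odd)
Middle value = 33

Median = 33


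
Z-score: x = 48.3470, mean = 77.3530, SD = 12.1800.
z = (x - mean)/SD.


z = (48.3470 - 77.3530)/12.1800
= -29.0060/12.1800
= -2.3814

z = -2.3814


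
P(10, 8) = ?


P(10,8) = 10!/2!
= 3628800/2
= 1814400

P(10,8) = 1814400


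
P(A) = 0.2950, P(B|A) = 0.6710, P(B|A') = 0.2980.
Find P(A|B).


P(B) = P(B|A)*P(A) + P(B|A')*P(A')
= 0.6710*0.2950 + 0.2980*0.7050
= 0.197945 + 0.210090 = 0.408035
P(A|B) = 0.197945/0.408035 = 0.4851

P(A|B) = 0.4851


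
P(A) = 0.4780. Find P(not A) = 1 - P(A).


P(not A) = 1 - 0.4780 = 0.5220

P(not A) = 0.5220


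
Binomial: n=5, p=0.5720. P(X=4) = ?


C(5,4) = 5
p^4 = 0.107049
(1-p)^1 = 0.428000
P = 5 * 0.107049 * 0.428000 = 0.2291

P(X=4) = 0.2291


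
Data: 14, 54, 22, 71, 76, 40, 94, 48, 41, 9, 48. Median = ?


Sorted: 9, 14, 22, 40, 41, 48, 48, 54, 71, 76, 94
n = 11 (odd)
Middle value = 48

Median = 48


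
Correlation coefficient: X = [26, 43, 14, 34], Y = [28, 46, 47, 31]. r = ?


Mean X = 29.2500, Mean Y = 38.0000
SD X = 10.662434, SD Y = 8.573214
Cov = -7.000000
r = -7.000000/(10.662434*8.573214) = -0.0766

r = -0.0766


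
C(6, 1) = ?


C(6,1) = 6!/(1! × 5!)
= 720/(1 × 120)
= 6

C(6,1) = 6


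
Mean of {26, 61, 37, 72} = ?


Sum = 26 + 61 + 37 + 72 = 196
n = 4
Mean = 196/4 = 49.0000

Mean = 49.0000


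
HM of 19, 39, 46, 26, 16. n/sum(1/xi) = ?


Sum of reciprocals = 1/19 + 1/39 + 1/46 + 1/26 + 1/16 = 0.200973
HM = 5/0.200973 = 24.8789

HM = 24.8789


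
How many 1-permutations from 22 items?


P(22,1) = 22!/21!
= 1124000727777607680000/51090942171709440000
= 22

P(22,1) = 22


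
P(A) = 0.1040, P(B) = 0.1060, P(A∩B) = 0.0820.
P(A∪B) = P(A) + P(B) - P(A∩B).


P(A∪B) = 0.1040 + 0.1060 - 0.0820
= 0.2100 - 0.0820
= 0.1280

P(A∪B) = 0.1280


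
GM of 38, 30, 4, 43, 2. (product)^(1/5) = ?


Product = 38 × 30 × 4 × 43 × 2 = 392160
GM = 392160^(1/5) = 13.1429

GM = 13.1429


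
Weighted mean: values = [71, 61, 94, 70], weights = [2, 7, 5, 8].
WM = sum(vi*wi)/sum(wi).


Numerator = 71*2 + 61*7 + 94*5 + 70*8 = 1599
Denominator = 2 + 7 + 5 + 8 = 22
WM = 1599/22 = 72.6818

WM = 72.6818


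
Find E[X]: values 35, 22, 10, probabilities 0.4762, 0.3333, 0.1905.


E[X] = 35*0.4762 + 22*0.3333 + 10*0.1905
= 16.6670 + 7.3326 + 1.9050
= 25.9046

E[X] = 25.9046


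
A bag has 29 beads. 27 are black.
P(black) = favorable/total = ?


P = 27/29 = 0.9310

P = 0.9310


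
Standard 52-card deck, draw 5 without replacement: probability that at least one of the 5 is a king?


P(at least one) = 1 - P(none)
P(none) = (48/52) × (47/51) × (46/50) × (45/49) × (44/48) = 0.658842
P(at least one) = 1 - 0.658842 = 0.3412

P = 0.3412


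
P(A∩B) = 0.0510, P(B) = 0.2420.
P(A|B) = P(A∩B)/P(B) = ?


P(A|B) = 0.0510/0.2420 = 0.2107

P(A|B) = 0.2107


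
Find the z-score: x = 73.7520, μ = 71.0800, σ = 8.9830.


z = (73.7520 - 71.0800)/8.9830
= 2.6720/8.9830
= 0.2975

z = 0.2975


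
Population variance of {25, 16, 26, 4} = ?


Mean = 17.7500
Squared deviations: 52.5625, 3.0625, 68.0625, 189.0625
Sum = 312.7500
Variance = 312.7500/4 = 78.1875

Variance = 78.1875


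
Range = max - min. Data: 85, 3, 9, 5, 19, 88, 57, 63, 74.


Max = 88, Min = 3
Range = 88 - 3 = 85

Range = 85


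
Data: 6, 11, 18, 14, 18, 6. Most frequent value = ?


Frequencies: 6:2, 11:1, 14:1, 18:2
Max frequency = 2
Mode = 6, 18

Mode = 6, 18


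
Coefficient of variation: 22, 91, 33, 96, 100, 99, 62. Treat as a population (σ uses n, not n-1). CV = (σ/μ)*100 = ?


Mean = 71.8571
SD = 30.6381
CV = (30.6381/71.8571)*100 = 42.6375%

CV = 42.6375%


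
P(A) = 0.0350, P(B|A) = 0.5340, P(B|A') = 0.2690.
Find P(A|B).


P(B) = P(B|A)*P(A) + P(B|A')*P(A')
= 0.5340*0.0350 + 0.2690*0.9650
= 0.018690 + 0.259585 = 0.278275
P(A|B) = 0.018690/0.278275 = 0.0672

P(A|B) = 0.0672


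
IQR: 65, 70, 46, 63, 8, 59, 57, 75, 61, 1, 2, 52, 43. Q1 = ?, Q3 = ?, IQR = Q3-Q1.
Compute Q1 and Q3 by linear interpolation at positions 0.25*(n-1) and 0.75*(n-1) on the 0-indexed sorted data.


Sorted: 1, 2, 8, 43, 46, 52, 57, 59, 61, 63, 65, 70, 75
Q1 (25th %ile) = 43.0000
Q3 (75th %ile) = 63.0000
IQR = 63.0000 - 43.0000 = 20.0000

IQR = 20.0000


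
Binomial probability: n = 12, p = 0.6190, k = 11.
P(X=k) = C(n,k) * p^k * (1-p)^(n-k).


C(12,11) = 12
p^11 = 0.005112
(1-p)^1 = 0.381000
P = 12 * 0.005112 * 0.381000 = 0.0234

P(X=11) = 0.0234


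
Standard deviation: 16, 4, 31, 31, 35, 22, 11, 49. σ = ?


Mean = 24.8750
Variance = 184.3594
SD = sqrt(184.3594) = 13.5779

SD = 13.5779


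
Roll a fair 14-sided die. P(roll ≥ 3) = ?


Favorable outcomes (roll ≥ 3): 12
Total outcomes = 14
P = 12/14 = 0.8571

P = 0.8571


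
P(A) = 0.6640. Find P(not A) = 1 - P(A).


P(not A) = 1 - 0.6640 = 0.3360

P(not A) = 0.3360


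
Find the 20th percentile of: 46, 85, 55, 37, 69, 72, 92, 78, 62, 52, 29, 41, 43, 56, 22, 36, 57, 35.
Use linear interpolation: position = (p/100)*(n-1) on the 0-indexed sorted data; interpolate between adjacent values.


Sorted: 22, 29, 35, 36, 37, 41, 43, 46, 52, 55, 56, 57, 62, 69, 72, 78, 85, 92
n = 18
Index = 20/100 * 17 = 3.4000
Lower = data[3] = 36, Upper = data[4] = 37
P20 = 36 + 0.4000*(1) = 36.4000

P20 = 36.4000


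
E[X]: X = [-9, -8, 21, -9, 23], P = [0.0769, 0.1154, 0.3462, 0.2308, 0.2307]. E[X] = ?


E[X] = -9*0.0769 - 8*0.1154 + 21*0.3462 - 9*0.2308 + 23*0.2307
= -0.6921 - 0.9232 + 7.2702 - 2.0772 + 5.3061
= 8.8838

E[X] = 8.8838


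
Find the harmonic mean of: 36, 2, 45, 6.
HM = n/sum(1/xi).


Sum of reciprocals = 1/36 + 1/2 + 1/45 + 1/6 = 0.716667
HM = 4/0.716667 = 5.5814

HM = 5.5814


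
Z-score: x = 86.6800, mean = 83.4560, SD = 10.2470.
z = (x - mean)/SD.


z = (86.6800 - 83.4560)/10.2470
= 3.2240/10.2470
= 0.3146

z = 0.3146


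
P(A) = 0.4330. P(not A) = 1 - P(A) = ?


P(not A) = 1 - 0.4330 = 0.5670

P(not A) = 0.5670


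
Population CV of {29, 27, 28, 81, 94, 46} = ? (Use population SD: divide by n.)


Mean = 50.8333
SD = 26.9655
CV = (26.9655/50.8333)*100 = 53.0469%

CV = 53.0469%


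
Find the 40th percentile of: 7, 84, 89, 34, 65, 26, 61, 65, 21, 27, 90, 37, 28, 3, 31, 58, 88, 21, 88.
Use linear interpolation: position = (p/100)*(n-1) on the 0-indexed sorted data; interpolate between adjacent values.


Sorted: 3, 7, 21, 21, 26, 27, 28, 31, 34, 37, 58, 61, 65, 65, 84, 88, 88, 89, 90
n = 19
Index = 40/100 * 18 = 7.2000
Lower = data[7] = 31, Upper = data[8] = 34
P40 = 31 + 0.2000*(3) = 31.6000

P40 = 31.6000


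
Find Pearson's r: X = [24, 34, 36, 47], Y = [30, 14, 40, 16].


Mean X = 35.2500, Mean Y = 25.0000
SD X = 8.166241, SD Y = 10.630146
Cov = -34.250000
r = -34.250000/(8.166241*10.630146) = -0.3945

r = -0.3945


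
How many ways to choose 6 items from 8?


C(8,6) = 8!/(6! × 2!)
= 40320/(720 × 2)
= 28

C(8,6) = 28


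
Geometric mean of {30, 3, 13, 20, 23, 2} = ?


Product = 30 × 3 × 13 × 20 × 23 × 2 = 1076400
GM = 1076400^(1/6) = 10.1235

GM = 10.1235


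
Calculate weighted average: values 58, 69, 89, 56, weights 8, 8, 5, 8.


Numerator = 58*8 + 69*8 + 89*5 + 56*8 = 1909
Denominator = 8 + 8 + 5 + 8 = 29
WM = 1909/29 = 65.8276

WM = 65.8276


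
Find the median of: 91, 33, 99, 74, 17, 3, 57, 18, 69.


Sorted: 3, 17, 18, 33, 57, 69, 74, 91, 99
n = 9 (odd)
Middle value = 57

Median = 57


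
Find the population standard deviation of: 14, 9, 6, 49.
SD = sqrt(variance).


Mean = 19.5000
Variance = 298.2500
SD = sqrt(298.2500) = 17.2699

SD = 17.2699


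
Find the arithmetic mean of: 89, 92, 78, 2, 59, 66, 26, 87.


Sum = 89 + 92 + 78 + 2 + 59 + 66 + 26 + 87 = 499
n = 8
Mean = 499/8 = 62.3750

Mean = 62.3750


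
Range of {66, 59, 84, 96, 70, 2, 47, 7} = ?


Max = 96, Min = 2
Range = 96 - 2 = 94

Range = 94


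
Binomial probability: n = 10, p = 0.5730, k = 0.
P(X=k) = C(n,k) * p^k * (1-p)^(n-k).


C(10,0) = 1
p^0 = 1.000000
(1-p)^10 = 0.000202
P = 1 * 1.000000 * 0.000202 = 0.0002

P(X=0) = 0.0002


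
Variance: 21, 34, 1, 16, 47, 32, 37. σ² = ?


Mean = 26.8571
Squared deviations: 34.3061, 51.0204, 668.5918, 117.8776, 405.7347, 26.4490, 102.8776
Sum = 1406.8571
Variance = 1406.8571/7 = 200.9796

Variance = 200.9796


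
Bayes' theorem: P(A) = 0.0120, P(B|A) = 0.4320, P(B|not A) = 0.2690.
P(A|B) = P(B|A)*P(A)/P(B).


P(B) = P(B|A)*P(A) + P(B|A')*P(A')
= 0.4320*0.0120 + 0.2690*0.9880
= 0.005184 + 0.265772 = 0.270956
P(A|B) = 0.005184/0.270956 = 0.0191

P(A|B) = 0.0191


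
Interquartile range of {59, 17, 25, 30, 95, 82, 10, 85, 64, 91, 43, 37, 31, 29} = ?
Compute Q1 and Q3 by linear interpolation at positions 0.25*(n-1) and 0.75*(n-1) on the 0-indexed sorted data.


Sorted: 10, 17, 25, 29, 30, 31, 37, 43, 59, 64, 82, 85, 91, 95
Q1 (25th %ile) = 29.2500
Q3 (75th %ile) = 77.5000
IQR = 77.5000 - 29.2500 = 48.2500

IQR = 48.2500


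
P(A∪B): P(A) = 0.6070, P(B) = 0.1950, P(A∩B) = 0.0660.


P(A∪B) = 0.6070 + 0.1950 - 0.0660
= 0.8020 - 0.0660
= 0.7360

P(A∪B) = 0.7360


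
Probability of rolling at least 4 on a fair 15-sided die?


Favorable outcomes (roll ≥ 4): 12
Total outcomes = 15
P = 12/15 = 0.8000

P = 0.8000


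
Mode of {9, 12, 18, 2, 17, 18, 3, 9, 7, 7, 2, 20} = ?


Frequencies: 2:2, 3:1, 7:2, 9:2, 12:1, 17:1, 18:2, 20:1
Max frequency = 2
Mode = 2, 7, 9, 18

Mode = 2, 7, 9, 18


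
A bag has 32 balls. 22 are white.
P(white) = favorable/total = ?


P = 22/32 = 0.6875

P = 0.6875


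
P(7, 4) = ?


P(7,4) = 7!/3!
= 5040/6
= 840

P(7,4) = 840


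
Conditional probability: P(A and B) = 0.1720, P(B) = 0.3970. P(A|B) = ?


P(A|B) = 0.1720/0.3970 = 0.4332

P(A|B) = 0.4332


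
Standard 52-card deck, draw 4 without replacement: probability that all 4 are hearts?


P(all hearts) = (13/52) × (12/51) × (11/50) × (10/49)
= 0.0026

P = 0.0026


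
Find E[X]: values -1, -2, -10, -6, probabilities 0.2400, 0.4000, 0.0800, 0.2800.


E[X] = -1*0.2400 - 2*0.4000 - 10*0.0800 - 6*0.2800
= -0.2400 - 0.8000 - 0.8000 - 1.6800
= -3.5200

E[X] = -3.5200


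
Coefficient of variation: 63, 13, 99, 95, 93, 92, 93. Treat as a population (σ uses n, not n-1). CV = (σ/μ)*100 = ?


Mean = 78.2857
SD = 28.8479
CV = (28.8479/78.2857)*100 = 36.8496%

CV = 36.8496%


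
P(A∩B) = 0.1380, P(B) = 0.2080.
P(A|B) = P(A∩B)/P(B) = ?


P(A|B) = 0.1380/0.2080 = 0.6635

P(A|B) = 0.6635


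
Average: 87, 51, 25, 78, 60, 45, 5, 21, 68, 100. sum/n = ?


Sum = 87 + 51 + 25 + 78 + 60 + 45 + 5 + 21 + 68 + 100 = 540
n = 10
Mean = 540/10 = 54.0000

Mean = 54.0000


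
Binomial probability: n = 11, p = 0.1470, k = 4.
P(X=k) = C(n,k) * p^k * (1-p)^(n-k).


C(11,4) = 330
p^4 = 0.000467
(1-p)^7 = 0.328582
P = 330 * 0.000467 * 0.328582 = 0.0506

P(X=4) = 0.0506


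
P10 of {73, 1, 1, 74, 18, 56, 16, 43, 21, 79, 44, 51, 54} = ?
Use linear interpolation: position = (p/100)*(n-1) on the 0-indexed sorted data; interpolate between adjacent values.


Sorted: 1, 1, 16, 18, 21, 43, 44, 51, 54, 56, 73, 74, 79
n = 13
Index = 10/100 * 12 = 1.2000
Lower = data[1] = 1, Upper = data[2] = 16
P10 = 1 + 0.2000*(15) = 4.0000

P10 = 4.0000


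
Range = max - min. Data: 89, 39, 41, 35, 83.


Max = 89, Min = 35
Range = 89 - 35 = 54

Range = 54


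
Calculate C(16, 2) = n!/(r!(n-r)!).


C(16,2) = 16!/(2! × 14!)
= 20922789888000/(2 × 87178291200)
= 120

C(16,2) = 120


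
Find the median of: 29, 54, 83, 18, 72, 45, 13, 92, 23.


Sorted: 13, 18, 23, 29, 45, 54, 72, 83, 92
n = 9 (odd)
Middle value = 45

Median = 45


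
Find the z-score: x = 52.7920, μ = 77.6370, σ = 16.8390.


z = (52.7920 - 77.6370)/16.8390
= -24.8450/16.8390
= -1.4754

z = -1.4754


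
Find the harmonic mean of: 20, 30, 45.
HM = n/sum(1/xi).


Sum of reciprocals = 1/20 + 1/30 + 1/45 = 0.105556
HM = 3/0.105556 = 28.4211

HM = 28.4211


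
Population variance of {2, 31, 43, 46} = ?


Mean = 30.5000
Squared deviations: 812.2500, 0.2500, 156.2500, 240.2500
Sum = 1209.0000
Variance = 1209.0000/4 = 302.2500

Variance = 302.2500


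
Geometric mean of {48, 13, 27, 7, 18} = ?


Product = 48 × 13 × 27 × 7 × 18 = 2122848
GM = 2122848^(1/5) = 18.4240

GM = 18.4240


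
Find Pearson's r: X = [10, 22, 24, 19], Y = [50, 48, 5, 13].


Mean X = 18.7500, Mean Y = 29.0000
SD X = 5.356071, SD Y = 20.211383
Cov = -63.000000
r = -63.000000/(5.356071*20.211383) = -0.5820

r = -0.5820


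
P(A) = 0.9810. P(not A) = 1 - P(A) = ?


P(not A) = 1 - 0.9810 = 0.0190

P(not A) = 0.0190


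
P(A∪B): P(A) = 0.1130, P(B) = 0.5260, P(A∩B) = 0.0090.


P(A∪B) = 0.1130 + 0.5260 - 0.0090
= 0.6390 - 0.0090
= 0.6300

P(A∪B) = 0.6300


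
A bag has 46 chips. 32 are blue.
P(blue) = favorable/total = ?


P = 32/46 = 0.6957

P = 0.6957


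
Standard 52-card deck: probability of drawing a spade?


13 spades in 52 cards
P = 13/52 = 0.2500

P = 0.2500


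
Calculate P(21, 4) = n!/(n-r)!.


P(21,4) = 21!/17!
= 51090942171709440000/355687428096000
= 143640

P(21,4) = 143640


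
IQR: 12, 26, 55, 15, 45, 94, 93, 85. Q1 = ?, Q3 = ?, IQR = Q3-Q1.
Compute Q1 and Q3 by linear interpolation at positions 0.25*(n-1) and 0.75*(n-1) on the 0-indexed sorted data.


Sorted: 12, 15, 26, 45, 55, 85, 93, 94
Q1 (25th %ile) = 23.2500
Q3 (75th %ile) = 87.0000
IQR = 87.0000 - 23.2500 = 63.7500

IQR = 63.7500


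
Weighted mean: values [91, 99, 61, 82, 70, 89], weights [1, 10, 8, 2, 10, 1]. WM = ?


Numerator = 91*1 + 99*10 + 61*8 + 82*2 + 70*10 + 89*1 = 2522
Denominator = 1 + 10 + 8 + 2 + 10 + 1 = 32
WM = 2522/32 = 78.8125

WM = 78.8125


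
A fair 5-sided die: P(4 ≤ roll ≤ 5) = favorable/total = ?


Favorable outcomes (4 ≤ roll ≤ 5): 2
Total outcomes = 5
P = 2/5 = 0.4000

P = 0.4000


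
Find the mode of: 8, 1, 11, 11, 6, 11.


Frequencies: 1:1, 6:1, 8:1, 11:3
Max frequency = 3
Mode = 11

Mode = 11


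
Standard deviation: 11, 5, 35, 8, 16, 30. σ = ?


Mean = 17.5000
Variance = 125.5833
SD = sqrt(125.5833) = 11.2064

SD = 11.2064


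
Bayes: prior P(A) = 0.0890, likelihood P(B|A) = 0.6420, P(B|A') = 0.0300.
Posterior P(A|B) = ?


P(B) = P(B|A)*P(A) + P(B|A')*P(A')
= 0.6420*0.0890 + 0.0300*0.9110
= 0.057138 + 0.027330 = 0.084468
P(A|B) = 0.057138/0.084468 = 0.6764

P(A|B) = 0.6764


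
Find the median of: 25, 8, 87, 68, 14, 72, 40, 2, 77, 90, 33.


Sorted: 2, 8, 14, 25, 33, 40, 68, 72, 77, 87, 90
n = 11 (odd)
Middle value = 40

Median = 40


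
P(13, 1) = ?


P(13,1) = 13!/12!
= 6227020800/479001600
= 13

P(13,1) = 13


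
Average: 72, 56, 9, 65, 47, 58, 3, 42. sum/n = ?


Sum = 72 + 56 + 9 + 65 + 47 + 58 + 3 + 42 = 352
n = 8
Mean = 352/8 = 44.0000

Mean = 44.0000


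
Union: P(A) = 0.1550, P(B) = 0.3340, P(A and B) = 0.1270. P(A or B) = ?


P(A∪B) = 0.1550 + 0.3340 - 0.1270
= 0.4890 - 0.1270
= 0.3620

P(A∪B) = 0.3620


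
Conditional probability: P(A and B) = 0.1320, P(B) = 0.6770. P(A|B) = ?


P(A|B) = 0.1320/0.6770 = 0.1950

P(A|B) = 0.1950


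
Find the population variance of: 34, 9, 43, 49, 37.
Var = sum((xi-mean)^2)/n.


Mean = 34.4000
Squared deviations: 0.1600, 645.1600, 73.9600, 213.1600, 6.7600
Sum = 939.2000
Variance = 939.2000/5 = 187.8400

Variance = 187.8400


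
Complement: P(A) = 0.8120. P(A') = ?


P(not A) = 1 - 0.8120 = 0.1880

P(not A) = 0.1880


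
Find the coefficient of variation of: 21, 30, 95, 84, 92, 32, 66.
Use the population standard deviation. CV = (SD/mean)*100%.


Mean = 60.0000
SD = 29.4376
CV = (29.4376/60.0000)*100 = 49.0626%

CV = 49.0626%


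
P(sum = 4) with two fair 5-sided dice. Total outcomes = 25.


Total outcomes = 5×5 = 25
Favorable (sum = 4): 3
P = 3/25 = 0.1200

P = 0.1200


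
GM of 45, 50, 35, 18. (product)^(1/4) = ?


Product = 45 × 50 × 35 × 18 = 1417500
GM = 1417500^(1/4) = 34.5049

GM = 34.5049


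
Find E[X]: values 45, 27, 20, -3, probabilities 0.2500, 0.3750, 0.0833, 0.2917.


E[X] = 45*0.2500 + 27*0.3750 + 20*0.0833 - 3*0.2917
= 11.2500 + 10.1250 + 1.6660 - 0.8751
= 22.1659

E[X] = 22.1659


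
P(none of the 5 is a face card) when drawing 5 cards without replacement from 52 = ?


P(no face cards) = (40/52) × (39/51) × (38/50) × (37/49) × (36/48)
= 0.2532

P = 0.2532


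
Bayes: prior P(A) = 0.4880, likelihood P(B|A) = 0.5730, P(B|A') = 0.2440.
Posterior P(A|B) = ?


P(B) = P(B|A)*P(A) + P(B|A')*P(A')
= 0.5730*0.4880 + 0.2440*0.5120
= 0.279624 + 0.124928 = 0.404552
P(A|B) = 0.279624/0.404552 = 0.6912

P(A|B) = 0.6912


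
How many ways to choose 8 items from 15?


C(15,8) = 15!/(8! × 7!)
= 1307674368000/(40320 × 5040)
= 6435

C(15,8) = 6435


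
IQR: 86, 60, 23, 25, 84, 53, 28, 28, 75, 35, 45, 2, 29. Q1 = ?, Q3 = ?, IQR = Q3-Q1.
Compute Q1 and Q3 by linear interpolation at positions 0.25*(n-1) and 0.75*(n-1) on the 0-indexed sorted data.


Sorted: 2, 23, 25, 28, 28, 29, 35, 45, 53, 60, 75, 84, 86
Q1 (25th %ile) = 28.0000
Q3 (75th %ile) = 60.0000
IQR = 60.0000 - 28.0000 = 32.0000

IQR = 32.0000


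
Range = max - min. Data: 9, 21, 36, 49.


Max = 49, Min = 9
Range = 49 - 9 = 40

Range = 40


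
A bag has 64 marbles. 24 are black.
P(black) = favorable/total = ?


P = 24/64 = 0.3750

P = 0.3750


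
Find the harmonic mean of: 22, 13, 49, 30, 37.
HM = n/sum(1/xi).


Sum of reciprocals = 1/22 + 1/13 + 1/49 + 1/30 + 1/37 = 0.203146
HM = 5/0.203146 = 24.6128

HM = 24.6128


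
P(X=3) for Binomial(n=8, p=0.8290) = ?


C(8,3) = 56
p^3 = 0.569723
(1-p)^5 = 0.000146
P = 56 * 0.569723 * 0.000146 = 0.0047

P(X=3) = 0.0047


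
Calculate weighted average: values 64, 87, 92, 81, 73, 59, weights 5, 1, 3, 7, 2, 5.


Numerator = 64*5 + 87*1 + 92*3 + 81*7 + 73*2 + 59*5 = 1691
Denominator = 5 + 1 + 3 + 7 + 2 + 5 = 23
WM = 1691/23 = 73.5217

WM = 73.5217


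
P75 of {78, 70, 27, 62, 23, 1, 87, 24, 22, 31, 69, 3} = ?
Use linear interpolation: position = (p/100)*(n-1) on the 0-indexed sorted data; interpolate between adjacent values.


Sorted: 1, 3, 22, 23, 24, 27, 31, 62, 69, 70, 78, 87
n = 12
Index = 75/100 * 11 = 8.2500
Lower = data[8] = 69, Upper = data[9] = 70
P75 = 69 + 0.2500*(1) = 69.2500

P75 = 69.2500


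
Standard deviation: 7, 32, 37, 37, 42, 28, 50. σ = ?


Mean = 33.2857
Variance = 157.6327
SD = sqrt(157.6327) = 12.5552

SD = 12.5552


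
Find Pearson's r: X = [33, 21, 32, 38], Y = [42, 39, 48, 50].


Mean X = 31.0000, Mean Y = 44.7500
SD X = 6.204837, SD Y = 4.437060
Cov = 23.000000
r = 23.000000/(6.204837*4.437060) = 0.8354

r = 0.8354


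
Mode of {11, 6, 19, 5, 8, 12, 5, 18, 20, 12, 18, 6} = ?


Frequencies: 5:2, 6:2, 8:1, 11:1, 12:2, 18:2, 19:1, 20:1
Max frequency = 2
Mode = 5, 6, 12, 18

Mode = 5, 6, 12, 18


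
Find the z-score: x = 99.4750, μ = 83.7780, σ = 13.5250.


z = (99.4750 - 83.7780)/13.5250
= 15.6970/13.5250
= 1.1606

z = 1.1606


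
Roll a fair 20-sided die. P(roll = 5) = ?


Favorable outcomes (roll = 5): 1
Total outcomes = 20
P = 1/20 = 0.0500

P = 0.0500


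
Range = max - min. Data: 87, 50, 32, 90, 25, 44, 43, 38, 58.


Max = 90, Min = 25
Range = 90 - 25 = 65

Range = 65


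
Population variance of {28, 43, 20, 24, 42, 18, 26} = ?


Mean = 28.7143
Squared deviations: 0.5102, 204.0816, 75.9388, 22.2245, 176.5102, 114.7959, 7.3673
Sum = 601.4286
Variance = 601.4286/7 = 85.9184

Variance = 85.9184


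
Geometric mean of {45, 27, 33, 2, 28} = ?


Product = 45 × 27 × 33 × 2 × 28 = 2245320
GM = 2245320^(1/5) = 18.6318

GM = 18.6318


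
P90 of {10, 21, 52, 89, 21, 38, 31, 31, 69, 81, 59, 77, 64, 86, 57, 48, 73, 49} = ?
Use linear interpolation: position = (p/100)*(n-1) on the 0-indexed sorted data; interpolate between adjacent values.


Sorted: 10, 21, 21, 31, 31, 38, 48, 49, 52, 57, 59, 64, 69, 73, 77, 81, 86, 89
n = 18
Index = 90/100 * 17 = 15.3000
Lower = data[15] = 81, Upper = data[16] = 86
P90 = 81 + 0.3000*(5) = 82.5000

P90 = 82.5000


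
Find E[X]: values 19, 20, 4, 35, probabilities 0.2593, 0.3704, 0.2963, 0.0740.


E[X] = 19*0.2593 + 20*0.3704 + 4*0.2963 + 35*0.0740
= 4.9267 + 7.4080 + 1.1852 + 2.5900
= 16.1099

E[X] = 16.1099


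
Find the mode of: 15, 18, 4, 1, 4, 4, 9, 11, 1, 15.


Frequencies: 1:2, 4:3, 9:1, 11:1, 15:2, 18:1
Max frequency = 3
Mode = 4

Mode = 4


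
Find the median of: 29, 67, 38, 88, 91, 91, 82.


Sorted: 29, 38, 67, 82, 88, 91, 91
n = 7 (odd)
Middle value = 82

Median = 82


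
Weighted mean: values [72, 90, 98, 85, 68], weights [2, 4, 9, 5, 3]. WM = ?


Numerator = 72*2 + 90*4 + 98*9 + 85*5 + 68*3 = 2015
Denominator = 2 + 4 + 9 + 5 + 3 = 23
WM = 2015/23 = 87.6087

WM = 87.6087


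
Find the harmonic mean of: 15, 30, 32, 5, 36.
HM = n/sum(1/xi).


Sum of reciprocals = 1/15 + 1/30 + 1/32 + 1/5 + 1/36 = 0.359028
HM = 5/0.359028 = 13.9265

HM = 13.9265


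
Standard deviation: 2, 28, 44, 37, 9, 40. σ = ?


Mean = 26.6667
Variance = 251.2222
SD = sqrt(251.2222) = 15.8500

SD = 15.8500


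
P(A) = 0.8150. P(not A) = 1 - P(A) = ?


P(not A) = 1 - 0.8150 = 0.1850

P(not A) = 0.1850


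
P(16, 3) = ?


P(16,3) = 16!/13!
= 20922789888000/6227020800
= 3360

P(16,3) = 3360


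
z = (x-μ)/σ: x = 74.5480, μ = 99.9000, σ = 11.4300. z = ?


z = (74.5480 - 99.9000)/11.4300
= -25.3520/11.4300
= -2.2180

z = -2.2180


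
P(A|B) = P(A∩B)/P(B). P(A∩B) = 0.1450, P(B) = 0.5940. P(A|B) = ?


P(A|B) = 0.1450/0.5940 = 0.2441

P(A|B) = 0.2441


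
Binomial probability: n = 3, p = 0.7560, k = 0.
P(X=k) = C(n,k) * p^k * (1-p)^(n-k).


C(3,0) = 1
p^0 = 1.000000
(1-p)^3 = 0.014527
P = 1 * 1.000000 * 0.014527 = 0.0145

P(X=0) = 0.0145


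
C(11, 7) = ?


C(11,7) = 11!/(7! × 4!)
= 39916800/(5040 × 24)
= 330

C(11,7) = 330


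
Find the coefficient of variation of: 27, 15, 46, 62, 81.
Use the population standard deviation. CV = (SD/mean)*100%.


Mean = 46.2000
SD = 23.6761
CV = (23.6761/46.2000)*100 = 51.2471%

CV = 51.2471%


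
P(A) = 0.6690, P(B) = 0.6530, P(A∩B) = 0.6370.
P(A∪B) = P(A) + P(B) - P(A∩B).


P(A∪B) = 0.6690 + 0.6530 - 0.6370
= 1.3220 - 0.6370
= 0.6850

P(A∪B) = 0.6850


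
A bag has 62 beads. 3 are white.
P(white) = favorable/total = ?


P = 3/62 = 0.0484

P = 0.0484


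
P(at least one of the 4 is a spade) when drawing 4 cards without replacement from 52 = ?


P(at least one) = 1 - P(none)
P(none) = (39/52) × (38/51) × (37/50) × (36/49) = 0.303818
P(at least one) = 1 - 0.303818 = 0.6962

P = 0.6962


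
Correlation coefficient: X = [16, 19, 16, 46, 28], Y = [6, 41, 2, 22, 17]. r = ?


Mean X = 25.0000, Mean Y = 17.6000
SD X = 11.384200, SD Y = 13.749182
Cov = 39.000000
r = 39.000000/(11.384200*13.749182) = 0.2492

r = 0.2492


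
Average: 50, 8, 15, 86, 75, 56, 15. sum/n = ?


Sum = 50 + 8 + 15 + 86 + 75 + 56 + 15 = 305
n = 7
Mean = 305/7 = 43.5714

Mean = 43.5714


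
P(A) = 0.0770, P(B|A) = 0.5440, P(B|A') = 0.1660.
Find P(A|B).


P(B) = P(B|A)*P(A) + P(B|A')*P(A')
= 0.5440*0.0770 + 0.1660*0.9230
= 0.041888 + 0.153218 = 0.195106
P(A|B) = 0.041888/0.195106 = 0.2147

P(A|B) = 0.2147


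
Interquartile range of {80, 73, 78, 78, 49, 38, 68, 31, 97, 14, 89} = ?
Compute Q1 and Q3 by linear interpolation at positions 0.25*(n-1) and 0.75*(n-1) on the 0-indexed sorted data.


Sorted: 14, 31, 38, 49, 68, 73, 78, 78, 80, 89, 97
Q1 (25th %ile) = 43.5000
Q3 (75th %ile) = 79.0000
IQR = 79.0000 - 43.5000 = 35.5000

IQR = 35.5000


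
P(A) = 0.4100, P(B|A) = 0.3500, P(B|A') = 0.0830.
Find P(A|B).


P(B) = P(B|A)*P(A) + P(B|A')*P(A')
= 0.3500*0.4100 + 0.0830*0.5900
= 0.143500 + 0.048970 = 0.192470
P(A|B) = 0.143500/0.192470 = 0.7456

P(A|B) = 0.7456


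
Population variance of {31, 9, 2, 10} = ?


Mean = 13.0000
Squared deviations: 324.0000, 16.0000, 121.0000, 9.0000
Sum = 470.0000
Variance = 470.0000/4 = 117.5000

Variance = 117.5000


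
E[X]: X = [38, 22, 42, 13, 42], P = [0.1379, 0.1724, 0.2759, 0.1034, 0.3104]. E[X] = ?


E[X] = 38*0.1379 + 22*0.1724 + 42*0.2759 + 13*0.1034 + 42*0.3104
= 5.2402 + 3.7928 + 11.5878 + 1.3442 + 13.0368
= 35.0018

E[X] = 35.0018


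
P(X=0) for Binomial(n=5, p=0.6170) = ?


C(5,0) = 1
p^0 = 1.000000
(1-p)^5 = 0.008241
P = 1 * 1.000000 * 0.008241 = 0.0082

P(X=0) = 0.0082


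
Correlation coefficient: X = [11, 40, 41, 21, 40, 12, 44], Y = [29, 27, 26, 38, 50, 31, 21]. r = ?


Mean X = 29.8571, Mean Y = 31.7143
SD X = 13.537552, SD Y = 8.875557
Cov = -9.897959
r = -9.897959/(13.537552*8.875557) = -0.0824

r = -0.0824


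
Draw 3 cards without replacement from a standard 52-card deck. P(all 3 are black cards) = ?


P(all black cards) = (26/52) × (25/51) × (24/50)
= 0.1176

P = 0.1176


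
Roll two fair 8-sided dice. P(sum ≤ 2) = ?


Total outcomes = 8×8 = 64
Favorable (sum ≤ 2): 1
P = 1/64 = 0.0156

P = 0.0156


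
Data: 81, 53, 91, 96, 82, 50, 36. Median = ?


Sorted: 36, 50, 53, 81, 82, 91, 96
n = 7 (odd)
Middle value = 81

Median = 81


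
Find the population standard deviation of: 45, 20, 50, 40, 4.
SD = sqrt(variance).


Mean = 31.8000
Variance = 296.9600
SD = sqrt(296.9600) = 17.2325

SD = 17.2325


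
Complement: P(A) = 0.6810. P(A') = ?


P(not A) = 1 - 0.6810 = 0.3190

P(not A) = 0.3190


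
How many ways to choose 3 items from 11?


C(11,3) = 11!/(3! × 8!)
= 39916800/(6 × 40320)
= 165

C(11,3) = 165


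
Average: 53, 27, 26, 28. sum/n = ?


Sum = 53 + 27 + 26 + 28 = 134
n = 4
Mean = 134/4 = 33.5000

Mean = 33.5000


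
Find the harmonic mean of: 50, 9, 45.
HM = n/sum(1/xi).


Sum of reciprocals = 1/50 + 1/9 + 1/45 = 0.153333
HM = 3/0.153333 = 19.5652

HM = 19.5652
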